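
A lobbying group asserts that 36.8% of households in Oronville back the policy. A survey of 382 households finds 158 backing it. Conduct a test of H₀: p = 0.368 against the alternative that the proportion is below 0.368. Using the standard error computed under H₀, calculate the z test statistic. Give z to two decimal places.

p̂ = 158/382 = 0.4136.
Under H₀, SE = √(0.368·0.632/382) = √(0.000608838) = 0.0247.
z = (0.4136 − 0.368)/0.0247 = 0.0456/0.0247 = 1.85.
p-value = P(Z < 1.849) ≈ 0.9677.

z = 1.85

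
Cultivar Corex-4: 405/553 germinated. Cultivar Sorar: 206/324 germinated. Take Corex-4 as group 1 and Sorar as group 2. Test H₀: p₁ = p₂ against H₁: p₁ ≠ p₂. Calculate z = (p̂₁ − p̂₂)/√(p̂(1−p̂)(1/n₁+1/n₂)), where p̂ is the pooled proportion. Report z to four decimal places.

p̂₁ = 405/553 = 0.732369, p̂₂ = 206/324 = 0.635802.
Pooled p̂ = (405+206)/(553+324) = 611/877 = 0.696693.
SE = √(p̂(1−p̂)(1/n₁+1/n₂)) = √(0.696693·0.303307·0.00489474) = √(0.00103432) = 0.032161.
z = (0.732369 − 0.635802)/0.032161 = 0.096567/0.032161 = 3.0026.
Two-sided p-value ≈ 2·Φ(−3.003) = 0.0027.

z = 3.0026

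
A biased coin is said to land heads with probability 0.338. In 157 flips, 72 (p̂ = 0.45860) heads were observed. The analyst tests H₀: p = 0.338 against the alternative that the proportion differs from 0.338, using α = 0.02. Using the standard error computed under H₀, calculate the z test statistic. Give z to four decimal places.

z = 3.1945

p̂ = 72/157 = 0.458599.
SE = √(p₀(1−p₀)/n) = √(0.22376/157) = 0.037752.
z = (0.458599 − 0.338)/0.037752 = 0.120599/0.037752 = 3.1945.
p-value = 2·P(Z > 3.195) ≈ 0.0014; since p < α = 0.02, reject H₀.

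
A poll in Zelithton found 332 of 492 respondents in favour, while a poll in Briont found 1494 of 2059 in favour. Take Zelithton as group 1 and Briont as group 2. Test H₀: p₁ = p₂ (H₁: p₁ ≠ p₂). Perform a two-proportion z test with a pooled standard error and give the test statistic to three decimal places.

z = -2.244

p̂₁ = 332/492 ≈ 0.67480, p̂₂ = 1494/2059 ≈ 0.72559.
Pooled p̂ = (332+1494)/(492+2059) = 1826/2551 = 0.71580.
SE = √(p̂(1−p̂)(1/n₁+1/n₂)) = √(0.71580·0.28420·0.00251819) = √(0.000512279) = 0.02263.
z = (0.67480 − 0.72559)/0.02263 = -0.05079/0.02263 = -2.244.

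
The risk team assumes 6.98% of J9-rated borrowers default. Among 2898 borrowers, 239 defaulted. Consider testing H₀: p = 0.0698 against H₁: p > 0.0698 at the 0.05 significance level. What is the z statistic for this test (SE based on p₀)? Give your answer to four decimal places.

z = 2.6769

p̂ = 239/2898 ≈ 0.0824707.
Under H₀, SE = √(0.0698·0.9302/2898) = √(2.24044e-05) = 0.0047333.
z = (0.0824707 − 0.0698)/0.0047333 = 0.0126707/0.0047333 = 2.6769.
p-value = P(Z > 2.677) ≈ 0.0037; since p < α = 0.05, reject H₀.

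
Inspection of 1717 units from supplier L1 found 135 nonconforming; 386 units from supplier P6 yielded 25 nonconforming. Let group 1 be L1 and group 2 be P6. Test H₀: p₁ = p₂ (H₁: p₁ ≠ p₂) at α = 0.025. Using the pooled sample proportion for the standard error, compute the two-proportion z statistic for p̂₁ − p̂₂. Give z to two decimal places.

p̂₁ = 135/1717 = 0.0786, p̂₂ = 25/386 = 0.0648.
Pooled p̂ = (135+25)/(1717+386) = 160/2103 = 0.0761.
SE = √(0.0702933 × 0.00317308) = 0.0149.
z = (0.0786 − 0.0648)/0.0149 = 0.0138/0.0149 = 0.93.
Two-sided p-value ≈ 2·Φ(−0.928) = 0.3534. With α = 0.025, fail to reject H₀.

z = 0.93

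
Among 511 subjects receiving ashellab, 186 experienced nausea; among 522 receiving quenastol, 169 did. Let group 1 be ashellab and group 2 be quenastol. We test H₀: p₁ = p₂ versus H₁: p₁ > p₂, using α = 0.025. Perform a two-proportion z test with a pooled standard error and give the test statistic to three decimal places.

p̂₁ = 186/511 = 0.36399, p̂₂ = 169/522 = 0.32375.
Pooled p̂ = (186+169)/(511+522) = 355/1033 = 0.34366.
SE = √(p̂(1−p̂)(1/n₁+1/n₂)) = √(0.34366·0.65634·0.00387266) = √(0.000873507) = 0.02956.
z = (0.36399 − 0.32375)/0.02956 = 0.04024/0.02956 = 1.361.
p-value = P(Z > 1.361) ≈ 0.0867. With α = 0.025, fail to reject H₀.

z = 1.361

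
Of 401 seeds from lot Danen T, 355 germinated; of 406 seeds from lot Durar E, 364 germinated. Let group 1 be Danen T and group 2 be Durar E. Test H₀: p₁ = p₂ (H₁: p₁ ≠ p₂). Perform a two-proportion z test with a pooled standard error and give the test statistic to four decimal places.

z = -0.5133

p̂₁ = 355/401 ≈ 0.885287, p̂₂ = 364/406 ≈ 0.896552.
Pooled p̂ = (355+364)/(401+406) = 719/807 = 0.890954.
SE = √(p̂(1−p̂)(1/n₁+1/n₂)) = √(0.890954·0.109046·0.00495682) = √(0.000481579) = 0.021945.
z = (0.885287 − 0.896552)/0.021945 = -0.011265/0.021945 = -0.5133.
p-value = 2·P(Z > 0.513) ≈ 0.6077.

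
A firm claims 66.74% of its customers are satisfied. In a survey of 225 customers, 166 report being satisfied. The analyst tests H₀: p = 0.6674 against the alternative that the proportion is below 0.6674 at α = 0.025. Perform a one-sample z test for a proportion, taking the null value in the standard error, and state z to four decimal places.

p̂ = 166/225 ≈ 0.737778.
Under H₀, SE = √(0.6674·0.3326/225) = √(0.000986566) = 0.031410.
z = (0.737778 − 0.6674)/0.031410 = 0.070378/0.031410 = 2.2406.
p-value = P(Z < 2.241) ≈ 0.9875; since p > α = 0.025, fail to reject H₀.

z = 2.2406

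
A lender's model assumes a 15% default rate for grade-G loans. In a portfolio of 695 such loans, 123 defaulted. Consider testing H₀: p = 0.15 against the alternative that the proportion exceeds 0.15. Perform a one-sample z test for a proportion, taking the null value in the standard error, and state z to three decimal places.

p̂ = 123/695 = 0.176978.
SE = √(p₀(1−p₀)/n) = √(0.1275/695) = 0.013544.
z = (0.176978 − 0.15)/0.013544 = 0.026978/0.013544 = 1.992.
p-value = P(Z > 1.992) ≈ 0.0232.

z = 1.992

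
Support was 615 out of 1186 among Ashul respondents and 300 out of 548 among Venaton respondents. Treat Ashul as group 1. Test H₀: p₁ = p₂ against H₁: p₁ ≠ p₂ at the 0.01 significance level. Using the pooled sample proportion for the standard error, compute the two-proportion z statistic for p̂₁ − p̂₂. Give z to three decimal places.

p̂₁ = 615/1186 ≈ 0.51855, p̂₂ = 300/548 ≈ 0.54745.
Pooled p̂ = (615+300)/(1186+548) = 915/1734 = 0.52768.
SE = √(0.249234 × 0.00266799) = 0.02579.
z = (0.51855 − 0.54745)/0.02579 = -0.02890/0.02579 = -1.121.
Two-sided p-value ≈ 2·Φ(−1.121) = 0.2625; since p > α = 0.01, fail to reject H₀.

z = -1.121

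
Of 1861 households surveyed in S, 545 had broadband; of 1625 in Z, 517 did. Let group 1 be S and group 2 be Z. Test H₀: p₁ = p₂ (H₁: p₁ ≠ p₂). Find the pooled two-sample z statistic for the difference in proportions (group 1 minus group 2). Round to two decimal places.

p̂₁ = 545/1861 = 0.2929, p̂₂ = 517/1625 = 0.3182.
Pooled p̂ = (545+517)/(1861+1625) = 1062/3486 = 0.3046.
SE = √(0.211837 × 0.00115273) = 0.0156.
z = (0.2929 − 0.3182)/0.0156 = -0.0253/0.0156 = -1.62.
Two-sided p-value ≈ 2·Φ(−1.619) = 0.1054.

z = -1.62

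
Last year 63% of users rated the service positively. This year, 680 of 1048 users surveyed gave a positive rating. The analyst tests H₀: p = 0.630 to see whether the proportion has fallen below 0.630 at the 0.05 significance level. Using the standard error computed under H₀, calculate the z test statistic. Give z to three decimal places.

z = 1.264

p̂ = 680/1048 = 0.64885.
SE = √(p₀(1−p₀)/n) = √(0.2331/1048) = 0.01491.
z = (0.64885 − 0.63)/0.01491 = 0.01885/0.01491 = 1.264.
p-value = P(Z < 1.264) ≈ 0.8969. With α = 0.05, fail to reject H₀.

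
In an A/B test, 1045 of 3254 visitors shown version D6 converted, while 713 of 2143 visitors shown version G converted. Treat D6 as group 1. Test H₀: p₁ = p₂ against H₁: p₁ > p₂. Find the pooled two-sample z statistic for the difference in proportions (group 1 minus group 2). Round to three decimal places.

z = -0.887

p̂₁ = 1045/3254 ≈ 0.32114, p̂₂ = 713/2143 ≈ 0.33271.
Pooled p̂ = (1045+713)/(3254+2143) = 1758/5397 = 0.32574.
SE = √(p̂(1−p̂)(1/n₁+1/n₂)) = √(0.32574·0.67426·0.00077395) = √(0.000169984) = 0.01304.
z = (0.32114 − 0.33271)/0.01304 = -0.01157/0.01304 = -0.887.
p-value = P(Z > -0.887) ≈ 0.8125.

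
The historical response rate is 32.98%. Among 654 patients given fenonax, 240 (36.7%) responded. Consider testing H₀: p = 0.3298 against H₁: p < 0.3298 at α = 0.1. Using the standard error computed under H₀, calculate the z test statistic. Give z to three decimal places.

p̂ = 240/654 = 0.36697.
Under H₀, SE = √(0.3298·0.6702/654) = √(0.000337969) = 0.01838.
z = (0.36697 − 0.3298)/0.01838 = 0.03717/0.01838 = 2.022.
p-value = P(Z < 2.022) ≈ 0.9784. With α = 0.1, fail to reject H₀.

z = 2.022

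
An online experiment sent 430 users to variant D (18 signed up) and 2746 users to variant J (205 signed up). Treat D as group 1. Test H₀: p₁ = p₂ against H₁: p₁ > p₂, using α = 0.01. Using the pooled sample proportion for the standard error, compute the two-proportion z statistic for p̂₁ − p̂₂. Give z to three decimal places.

z = -2.475

p̂₁ = 18/430 ≈ 0.04186, p̂₂ = 205/2746 ≈ 0.07465.
Pooled p̂ = (18+205)/(430+2746) = 223/3176 = 0.07021.
SE = √(0.0652841 × 0.00268975) = 0.01325.
z = (0.04186 − 0.07465)/0.01325 = -0.03279/0.01325 = -2.475.
p-value = P(Z > -2.475) ≈ 0.9933; since p > α = 0.01, fail to reject H₀.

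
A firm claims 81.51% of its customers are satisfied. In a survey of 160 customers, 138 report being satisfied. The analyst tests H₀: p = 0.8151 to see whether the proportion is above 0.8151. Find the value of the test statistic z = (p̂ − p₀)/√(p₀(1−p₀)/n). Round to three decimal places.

z = 1.544

p̂ = 138/160 ≈ 0.86250.
Standard error under H₀: √(0.8151×0.1849/160) = 0.03069.
z = (0.86250 − 0.8151)/0.03069 = 0.04740/0.03069 = 1.544.
p-value = P(Z > 1.544) ≈ 0.0612.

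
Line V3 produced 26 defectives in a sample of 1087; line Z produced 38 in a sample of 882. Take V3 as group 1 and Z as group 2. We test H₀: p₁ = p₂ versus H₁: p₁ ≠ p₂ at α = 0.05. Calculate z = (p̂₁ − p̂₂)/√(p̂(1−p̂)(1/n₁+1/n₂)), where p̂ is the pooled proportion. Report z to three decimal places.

z = -2.385

p̂₁ = 26/1087 = 0.023919, p̂₂ = 38/882 = 0.043084.
Pooled p̂ = (26+38)/(1087+882) = 64/1969 = 0.032504.
SE = √(p̂(1−p̂)(1/n₁+1/n₂)) = √(0.032504·0.967496·0.00205375) = √(6.45849e-05) = 0.008036.
z = (0.023919 − 0.043084)/0.008036 = -0.019165/0.008036 = -2.385.
p-value = 2·P(Z > 2.385) ≈ 0.0171, so at α = 0.05 we reject H₀.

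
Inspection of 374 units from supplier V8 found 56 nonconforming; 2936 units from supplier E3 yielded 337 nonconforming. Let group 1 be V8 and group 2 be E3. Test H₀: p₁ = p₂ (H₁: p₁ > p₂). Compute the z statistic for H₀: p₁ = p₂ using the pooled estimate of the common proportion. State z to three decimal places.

z = 1.968

p̂₁ = 56/374 = 0.14973, p̂₂ = 337/2936 = 0.11478.
Pooled p̂ = (56+337)/(374+2936) = 393/3310 = 0.11873.
SE = √(0.104634 × 0.0030144) = 0.01776.
z = (0.14973 − 0.11478)/0.01776 = 0.03495/0.01776 = 1.968.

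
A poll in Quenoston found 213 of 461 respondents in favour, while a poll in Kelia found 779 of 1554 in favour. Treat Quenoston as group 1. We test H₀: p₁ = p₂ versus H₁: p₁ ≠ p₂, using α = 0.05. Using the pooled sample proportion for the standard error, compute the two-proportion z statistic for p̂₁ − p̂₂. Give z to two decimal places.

p̂₁ = 213/461 ≈ 0.4620, p̂₂ = 779/1554 ≈ 0.5013.
Pooled p̂ = (213+779)/(461+1554) = 992/2015 = 0.4923.
SE = √(0.249941 × 0.0028127) = 0.0265.
z = (0.4620 − 0.5013)/0.0265 = -0.0393/0.0265 = -1.48.
p-value = 2·P(Z > 1.480) ≈ 0.1388; since p > α = 0.05, fail to reject H₀.

z = -1.48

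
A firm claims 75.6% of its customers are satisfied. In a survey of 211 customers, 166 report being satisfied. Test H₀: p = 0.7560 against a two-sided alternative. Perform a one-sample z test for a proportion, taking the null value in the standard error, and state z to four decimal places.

p̂ = 166/211 = 0.786730.
Standard error under H₀: √(0.756×0.244/211) = 0.029567.
z = (0.786730 − 0.756)/0.029567 = 0.030730/0.029567 = 1.0393.
Two-sided p-value ≈ 2·Φ(−1.039) = 0.2987.

z = 1.0393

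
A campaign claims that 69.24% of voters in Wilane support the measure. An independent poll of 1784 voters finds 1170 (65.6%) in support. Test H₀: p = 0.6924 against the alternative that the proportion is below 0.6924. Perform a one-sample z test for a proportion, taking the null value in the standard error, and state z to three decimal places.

z = -3.347

p̂ = 1170/1784 = 0.655830.
Standard error under H₀: √(0.6924×0.3076/1784) = 0.010926.
z = (0.655830 − 0.6924)/0.010926 = -0.036570/0.010926 = -3.347.
p-value = P(Z < -3.347) ≈ 0.0004.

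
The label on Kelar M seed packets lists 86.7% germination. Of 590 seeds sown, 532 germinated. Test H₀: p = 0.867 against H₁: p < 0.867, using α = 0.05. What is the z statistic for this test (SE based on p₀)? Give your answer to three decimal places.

z = 2.482

p̂ = 532/590 ≈ 0.901695.
Standard error under H₀: √(0.867×0.133/590) = 0.013980.
z = (0.901695 − 0.867)/0.013980 = 0.034695/0.013980 = 2.482.
p-value = P(Z < 2.482) ≈ 0.9935; since p > α = 0.05, fail to reject H₀.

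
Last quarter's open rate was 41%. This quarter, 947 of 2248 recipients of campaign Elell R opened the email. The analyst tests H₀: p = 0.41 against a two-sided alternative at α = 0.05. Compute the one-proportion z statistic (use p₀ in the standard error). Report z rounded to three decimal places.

z = 1.086

p̂ = 947/2248 ≈ 0.42126.
Under H₀, SE = √(0.41·0.59/2248) = √(0.000107607) = 0.01037.
z = (0.42126 − 0.41)/0.01037 = 0.01126/0.01037 = 1.086.
p-value = 2·P(Z > 1.086) ≈ 0.2776. With α = 0.05, fail to reject H₀.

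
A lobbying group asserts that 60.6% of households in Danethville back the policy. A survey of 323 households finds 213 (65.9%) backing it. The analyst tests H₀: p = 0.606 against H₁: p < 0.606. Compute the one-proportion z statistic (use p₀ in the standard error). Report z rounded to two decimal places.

p̂ = 213/323 = 0.65944.
Under H₀, SE = √(0.606·0.394/323) = √(0.000739207) = 0.02719.
z = (0.65944 − 0.606)/0.02719 = 0.05344/0.02719 = 1.97.

z = 1.97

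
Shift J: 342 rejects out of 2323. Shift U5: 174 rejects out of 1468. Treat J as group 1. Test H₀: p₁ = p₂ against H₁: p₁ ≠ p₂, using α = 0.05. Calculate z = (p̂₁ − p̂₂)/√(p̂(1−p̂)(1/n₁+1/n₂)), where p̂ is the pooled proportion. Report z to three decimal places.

z = 2.510

p̂₁ = 342/2323 = 0.14722, p̂₂ = 174/1468 = 0.11853.
Pooled p̂ = (342+174)/(2323+1468) = 516/3791 = 0.13611.
SE = √(p̂(1−p̂)(1/n₁+1/n₂)) = √(0.13611·0.86389·0.00111168) = √(0.000130717) = 0.01143.
z = (0.14722 − 0.11853)/0.01143 = 0.02869/0.01143 = 2.510.
p-value = 2·P(Z > 2.510) ≈ 0.0121; since p < α = 0.05, reject H₀.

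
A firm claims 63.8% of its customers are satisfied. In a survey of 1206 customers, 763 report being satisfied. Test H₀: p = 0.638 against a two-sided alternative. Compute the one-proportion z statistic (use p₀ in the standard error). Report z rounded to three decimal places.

z = -0.385

p̂ = 763/1206 = 0.63267.
SE = √(p₀(1−p₀)/n) = √(0.23096/1206) = 0.01384.
z = (0.63267 − 0.638)/0.01384 = -0.00533/0.01384 = -0.385.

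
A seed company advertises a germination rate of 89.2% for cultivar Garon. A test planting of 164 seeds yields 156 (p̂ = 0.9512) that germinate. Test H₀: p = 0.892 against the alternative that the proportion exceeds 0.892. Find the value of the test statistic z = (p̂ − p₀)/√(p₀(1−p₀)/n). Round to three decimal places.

p̂ = 156/164 ≈ 0.95122.
SE = √(p₀(1−p₀)/n) = √(0.096336/164) = 0.02424.
z = (0.95122 − 0.892)/0.02424 = 0.05922/0.02424 = 2.443.
p-value = P(Z > 2.443) ≈ 0.0073.

z = 2.443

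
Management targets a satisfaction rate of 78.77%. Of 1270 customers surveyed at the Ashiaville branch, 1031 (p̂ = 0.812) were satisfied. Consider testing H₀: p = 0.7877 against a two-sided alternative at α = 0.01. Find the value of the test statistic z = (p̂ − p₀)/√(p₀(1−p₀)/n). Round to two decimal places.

p̂ = 1031/1270 = 0.8118.
SE = √(p₀(1−p₀)/n) = √(0.16723/1270) = 0.0115.
z = (0.8118 − 0.7877)/0.0115 = 0.0241/0.0115 = 2.10.
p-value = 2·P(Z > 2.101) ≈ 0.0356; since p > α = 0.01, fail to reject H₀.

z = 2.10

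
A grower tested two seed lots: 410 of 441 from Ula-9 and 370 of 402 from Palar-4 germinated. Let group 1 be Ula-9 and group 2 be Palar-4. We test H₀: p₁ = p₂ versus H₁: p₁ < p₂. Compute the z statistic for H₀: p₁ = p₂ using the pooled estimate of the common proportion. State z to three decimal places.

p̂₁ = 410/441 = 0.929705, p̂₂ = 370/402 = 0.920398.
Pooled p̂ = (410+370)/(441+402) = 780/843 = 0.925267.
SE = √(p̂(1−p̂)(1/n₁+1/n₂)) = √(0.925267·0.074733·0.00475514) = √(0.000328808) = 0.018133.
z = (0.929705 − 0.920398)/0.018133 = 0.009307/0.018133 = 0.513.

z = 0.513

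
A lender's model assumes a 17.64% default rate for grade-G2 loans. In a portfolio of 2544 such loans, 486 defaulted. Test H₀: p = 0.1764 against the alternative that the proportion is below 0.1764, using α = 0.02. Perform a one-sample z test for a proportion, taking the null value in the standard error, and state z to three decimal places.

p̂ = 486/2544 ≈ 0.19104.
SE = √(p₀(1−p₀)/n) = √(0.14528/2544) = 0.00756.
z = (0.19104 − 0.1764)/0.00756 = 0.01464/0.00756 = 1.937.
p-value = P(Z < 1.937) ≈ 0.9736, so at α = 0.02 we fail to reject H₀.

z = 1.937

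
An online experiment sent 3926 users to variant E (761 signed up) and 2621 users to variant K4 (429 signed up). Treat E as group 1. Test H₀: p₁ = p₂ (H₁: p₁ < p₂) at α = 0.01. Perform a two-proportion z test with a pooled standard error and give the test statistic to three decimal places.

z = 3.100

p̂₁ = 761/3926 ≈ 0.19384, p̂₂ = 429/2621 ≈ 0.16368.
Pooled p̂ = (761+429)/(3926+2621) = 1190/6547 = 0.18176.
SE = √(p̂(1−p̂)(1/n₁+1/n₂)) = √(0.18176·0.81824·0.000636246) = √(9.46257e-05) = 0.00973.
z = (0.19384 − 0.16368)/0.00973 = 0.03016/0.00973 = 3.100.
p-value = P(Z < 3.100) ≈ 0.9990. With α = 0.01, fail to reject H₀.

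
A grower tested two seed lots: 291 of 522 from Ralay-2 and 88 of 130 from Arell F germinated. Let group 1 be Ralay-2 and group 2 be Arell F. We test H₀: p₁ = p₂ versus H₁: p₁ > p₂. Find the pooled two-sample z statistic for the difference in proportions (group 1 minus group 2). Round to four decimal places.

p̂₁ = 291/522 = 0.5574713, p̂₂ = 88/130 = 0.6769231.
Pooled p̂ = (291+88)/(522+130) = 379/652 = 0.5812883.
SE = √(p̂(1−p̂)(1/n₁+1/n₂)) = √(0.5812883·0.4187117·0.00960802) = √(0.00233852) = 0.0483582.
z = (0.5574713 − 0.6769231)/0.0483582 = -0.1194518/0.0483582 = -2.4701.

z = -2.4701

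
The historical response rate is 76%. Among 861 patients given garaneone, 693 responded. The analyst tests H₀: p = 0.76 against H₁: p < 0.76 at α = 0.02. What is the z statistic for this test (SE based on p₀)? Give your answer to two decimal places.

z = 3.08

p̂ = 693/861 = 0.8049.
SE = √(p₀(1−p₀)/n) = √(0.1824/861) = 0.0146.
z = (0.8049 − 0.76)/0.0146 = 0.0449/0.0146 = 3.08.
p-value = P(Z < 3.083) ≈ 0.9990; since p > α = 0.02, fail to reject H₀.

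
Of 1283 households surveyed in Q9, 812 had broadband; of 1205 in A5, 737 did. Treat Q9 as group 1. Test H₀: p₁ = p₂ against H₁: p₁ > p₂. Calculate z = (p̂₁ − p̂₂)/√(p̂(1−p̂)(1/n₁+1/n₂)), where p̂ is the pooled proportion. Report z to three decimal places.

p̂₁ = 812/1283 = 0.63289, p̂₂ = 737/1205 = 0.61162.
Pooled p̂ = (812+737)/(1283+1205) = 1549/2488 = 0.62259.
SE = √(p̂(1−p̂)(1/n₁+1/n₂)) = √(0.62259·0.37741·0.0016093) = √(0.00037814) = 0.01945.
z = (0.63289 − 0.61162)/0.01945 = 0.02127/0.01945 = 1.094.

z = 1.094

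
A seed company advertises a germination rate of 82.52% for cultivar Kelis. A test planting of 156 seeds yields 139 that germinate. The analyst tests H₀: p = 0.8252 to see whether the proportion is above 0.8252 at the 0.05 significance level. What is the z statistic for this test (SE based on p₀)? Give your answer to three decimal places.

z = 2.165

p̂ = 139/156 ≈ 0.89103.
Standard error under H₀: √(0.8252×0.1748/156) = 0.03041.
z = (0.89103 − 0.8252)/0.03041 = 0.06583/0.03041 = 2.165.
p-value = P(Z > 2.165) ≈ 0.0152. With α = 0.05, reject H₀.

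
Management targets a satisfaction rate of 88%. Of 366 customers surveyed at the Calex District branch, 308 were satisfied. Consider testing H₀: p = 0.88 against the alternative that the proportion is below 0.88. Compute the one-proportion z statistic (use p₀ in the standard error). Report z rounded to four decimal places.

z = -2.2648

p̂ = 308/366 ≈ 0.841530.
Standard error under H₀: √(0.88×0.12/366) = 0.016986.
z = (0.841530 − 0.88)/0.016986 = -0.038470/0.016986 = -2.2648.
p-value = P(Z < -2.265) ≈ 0.0118.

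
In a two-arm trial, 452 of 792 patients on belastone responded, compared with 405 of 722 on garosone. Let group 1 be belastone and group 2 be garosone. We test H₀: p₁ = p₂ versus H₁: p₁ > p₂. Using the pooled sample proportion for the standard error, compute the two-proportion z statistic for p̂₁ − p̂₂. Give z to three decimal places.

z = 0.383

p̂₁ = 452/792 = 0.57071, p̂₂ = 405/722 = 0.56094.
Pooled p̂ = (452+405)/(792+722) = 857/1514 = 0.56605.
SE = √(p̂(1−p̂)(1/n₁+1/n₂)) = √(0.56605·0.43395·0.00264767) = √(0.000650366) = 0.02550.
z = (0.57071 − 0.56094)/0.02550 = 0.00977/0.02550 = 0.383.
p-value = P(Z > 0.383) ≈ 0.3509.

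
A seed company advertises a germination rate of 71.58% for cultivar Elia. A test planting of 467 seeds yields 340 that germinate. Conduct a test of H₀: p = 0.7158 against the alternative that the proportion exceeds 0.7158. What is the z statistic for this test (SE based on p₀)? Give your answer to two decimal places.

z = 0.59

p̂ = 340/467 = 0.7281.
Under H₀, SE = √(0.7158·0.2842/467) = √(0.000435611) = 0.0209.
z = (0.7281 − 0.7158)/0.0209 = 0.0123/0.0209 = 0.59.
p-value = P(Z > 0.587) ≈ 0.2786.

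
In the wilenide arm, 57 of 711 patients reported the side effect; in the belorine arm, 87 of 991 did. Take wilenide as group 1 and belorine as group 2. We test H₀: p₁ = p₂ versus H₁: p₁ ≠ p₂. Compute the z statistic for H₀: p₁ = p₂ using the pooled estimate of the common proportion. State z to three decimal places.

p̂₁ = 57/711 = 0.08017, p̂₂ = 87/991 = 0.08779.
Pooled p̂ = (57+87)/(711+991) = 144/1702 = 0.08461.
SE = √(p̂(1−p̂)(1/n₁+1/n₂)) = √(0.08461·0.91539·0.00241555) = √(0.00018708) = 0.01368.
z = (0.08017 − 0.08779)/0.01368 = -0.00762/0.01368 = -0.557.
p-value = 2·P(Z > 0.557) ≈ 0.5774.

z = -0.557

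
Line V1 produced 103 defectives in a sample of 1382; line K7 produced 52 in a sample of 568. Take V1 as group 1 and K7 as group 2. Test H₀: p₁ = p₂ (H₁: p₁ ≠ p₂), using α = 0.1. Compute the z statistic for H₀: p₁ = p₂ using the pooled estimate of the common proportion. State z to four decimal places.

p̂₁ = 103/1382 ≈ 0.0745297, p̂₂ = 52/568 ≈ 0.0915493.
Pooled p̂ = (103+52)/(1382+568) = 155/1950 = 0.0794872.
SE = √(0.073169 × 0.00248415) = 0.0134819.
z = (0.0745297 − 0.0915493)/0.0134819 = -0.0170196/0.0134819 = -1.2624.
p-value = 2·P(Z > 1.262) ≈ 0.2068, so at α = 0.1 we fail to reject H₀.

z = -1.2624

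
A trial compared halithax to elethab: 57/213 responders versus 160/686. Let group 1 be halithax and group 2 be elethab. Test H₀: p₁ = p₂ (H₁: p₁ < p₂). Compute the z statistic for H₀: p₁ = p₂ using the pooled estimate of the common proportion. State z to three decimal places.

p̂₁ = 57/213 = 0.26761, p̂₂ = 160/686 = 0.23324.
Pooled p̂ = (57+160)/(213+686) = 217/899 = 0.24138.
SE = √(0.183115 × 0.00615256) = 0.03357.
z = (0.26761 − 0.23324)/0.03357 = 0.03437/0.03357 = 1.024.
p-value = P(Z < 1.024) ≈ 0.8471.

z = 1.024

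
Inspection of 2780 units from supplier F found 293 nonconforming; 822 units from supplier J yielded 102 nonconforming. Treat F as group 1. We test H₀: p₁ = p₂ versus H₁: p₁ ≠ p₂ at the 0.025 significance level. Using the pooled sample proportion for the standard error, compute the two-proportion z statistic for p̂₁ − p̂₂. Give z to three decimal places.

p̂₁ = 293/2780 = 0.105396, p̂₂ = 102/822 = 0.124088.
Pooled p̂ = (293+102)/(2780+822) = 395/3602 = 0.109661.
SE = √(p̂(1−p̂)(1/n₁+1/n₂)) = √(0.109661·0.890339·0.00157626) = √(0.000153899) = 0.012406.
z = (0.105396 − 0.124088)/0.012406 = -0.018692/0.012406 = -1.507.
Two-sided p-value ≈ 2·Φ(−1.507) = 0.1319, so at α = 0.025 we fail to reject H₀.

z = -1.507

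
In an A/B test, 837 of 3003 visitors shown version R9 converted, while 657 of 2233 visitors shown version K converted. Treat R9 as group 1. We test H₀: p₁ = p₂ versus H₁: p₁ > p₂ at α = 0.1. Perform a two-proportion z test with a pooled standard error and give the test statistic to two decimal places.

p̂₁ = 837/3003 ≈ 0.2787, p̂₂ = 657/2233 ≈ 0.2942.
Pooled p̂ = (837+657)/(3003+2233) = 1494/5236 = 0.2853.
SE = √(0.203918 × 0.000780828) = 0.0126.
z = (0.2787 − 0.2942)/0.0126 = -0.0155/0.0126 = -1.23.
p-value = P(Z > -1.228) ≈ 0.8904. With α = 0.1, fail to reject H₀.

z = -1.23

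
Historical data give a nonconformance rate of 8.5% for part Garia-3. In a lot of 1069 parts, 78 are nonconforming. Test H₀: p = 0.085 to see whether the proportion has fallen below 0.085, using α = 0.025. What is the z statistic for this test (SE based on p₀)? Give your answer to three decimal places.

z = -1.411

p̂ = 78/1069 = 0.072965.
Under H₀, SE = √(0.085·0.915/1069) = √(7.27549e-05) = 0.008530.
z = (0.072965 − 0.085)/0.008530 = -0.012035/0.008530 = -1.411.
p-value = P(Z < -1.411) ≈ 0.0791, so at α = 0.025 we fail to reject H₀.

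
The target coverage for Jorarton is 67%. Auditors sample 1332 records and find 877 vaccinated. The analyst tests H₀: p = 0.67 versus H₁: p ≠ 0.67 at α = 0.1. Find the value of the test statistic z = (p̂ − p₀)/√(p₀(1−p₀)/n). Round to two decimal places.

z = -0.90

p̂ = 877/1332 = 0.6584.
Under H₀, SE = √(0.67·0.33/1332) = √(0.000165991) = 0.0129.
z = (0.6584 − 0.67)/0.0129 = -0.0116/0.0129 = -0.90.
p-value = 2·P(Z > 0.900) ≈ 0.3683; since p > α = 0.1, fail to reject H₀.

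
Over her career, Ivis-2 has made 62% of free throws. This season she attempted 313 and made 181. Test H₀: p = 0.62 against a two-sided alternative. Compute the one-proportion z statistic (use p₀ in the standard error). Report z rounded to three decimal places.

p̂ = 181/313 = 0.57827.
Under H₀, SE = √(0.62·0.38/313) = √(0.000752716) = 0.02744.
z = (0.57827 − 0.62)/0.02744 = -0.04173/0.02744 = -1.521.
Two-sided p-value ≈ 2·Φ(−1.521) = 0.1283.

z = -1.521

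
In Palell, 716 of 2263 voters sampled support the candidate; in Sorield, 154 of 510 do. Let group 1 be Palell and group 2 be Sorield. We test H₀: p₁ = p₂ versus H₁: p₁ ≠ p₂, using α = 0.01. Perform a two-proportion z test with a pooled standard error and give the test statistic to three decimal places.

z = 0.635

p̂₁ = 716/2263 ≈ 0.31639, p̂₂ = 154/510 ≈ 0.30196.
Pooled p̂ = (716+154)/(2263+510) = 870/2773 = 0.31374.
SE = √(p̂(1−p̂)(1/n₁+1/n₂)) = √(0.31374·0.68626·0.00240268) = √(0.000517313) = 0.02274.
z = (0.31639 − 0.30196)/0.02274 = 0.01443/0.02274 = 0.635.
Two-sided p-value ≈ 2·Φ(−0.635) = 0.5257, so at α = 0.01 we fail to reject H₀.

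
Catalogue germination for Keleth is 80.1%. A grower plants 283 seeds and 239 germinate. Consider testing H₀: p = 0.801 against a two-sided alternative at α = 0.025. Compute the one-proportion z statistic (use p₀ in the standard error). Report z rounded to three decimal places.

z = 1.834

p̂ = 239/283 ≈ 0.84452.
SE = √(p₀(1−p₀)/n) = √(0.1594/283) = 0.02373.
z = (0.84452 − 0.801)/0.02373 = 0.04352/0.02373 = 1.834.
Two-sided p-value ≈ 2·Φ(−1.834) = 0.0667; since p > α = 0.025, fail to reject H₀.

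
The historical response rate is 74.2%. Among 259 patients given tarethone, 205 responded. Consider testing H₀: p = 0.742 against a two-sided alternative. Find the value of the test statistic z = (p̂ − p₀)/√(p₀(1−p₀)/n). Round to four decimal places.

z = 1.8209

p̂ = 205/259 ≈ 0.791506.
SE = √(p₀(1−p₀)/n) = √(0.19144/259) = 0.027187.
z = (0.791506 − 0.742)/0.027187 = 0.049506/0.027187 = 1.8209.
p-value = 2·P(Z > 1.821) ≈ 0.0686.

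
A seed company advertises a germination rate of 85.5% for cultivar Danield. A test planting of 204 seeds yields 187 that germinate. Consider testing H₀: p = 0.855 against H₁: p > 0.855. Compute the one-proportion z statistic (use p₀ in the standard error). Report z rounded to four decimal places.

p̂ = 187/204 = 0.916667.
Standard error under H₀: √(0.855×0.145/204) = 0.024652.
z = (0.916667 − 0.855)/0.024652 = 0.061667/0.024652 = 2.5015.
p-value = P(Z > 2.501) ≈ 0.0062.

z = 2.5015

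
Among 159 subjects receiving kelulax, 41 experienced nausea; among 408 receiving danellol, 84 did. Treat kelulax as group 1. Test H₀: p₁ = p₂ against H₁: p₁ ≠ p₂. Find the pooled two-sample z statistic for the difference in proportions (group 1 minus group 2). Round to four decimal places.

z = 1.3412

p̂₁ = 41/159 = 0.257862, p̂₂ = 84/408 = 0.205882.
Pooled p̂ = (41+84)/(159+408) = 125/567 = 0.220459.
SE = √(0.171857 × 0.00874029) = 0.038757.
z = (0.257862 − 0.205882)/0.038757 = 0.051980/0.038757 = 1.3412.
p-value = 2·P(Z > 1.341) ≈ 0.1799.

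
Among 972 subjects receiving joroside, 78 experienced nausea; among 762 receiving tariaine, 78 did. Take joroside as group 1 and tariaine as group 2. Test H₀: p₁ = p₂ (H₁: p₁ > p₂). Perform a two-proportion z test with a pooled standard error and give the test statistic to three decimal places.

p̂₁ = 78/972 ≈ 0.080247, p̂₂ = 78/762 ≈ 0.102362.
Pooled p̂ = (78+78)/(972+762) = 156/1734 = 0.089965.
SE = √(p̂(1−p̂)(1/n₁+1/n₂)) = √(0.089965·0.910035·0.00234114) = √(0.000191673) = 0.013845.
z = (0.080247 − 0.102362)/0.013845 = -0.022115/0.013845 = -1.597.

z = -1.597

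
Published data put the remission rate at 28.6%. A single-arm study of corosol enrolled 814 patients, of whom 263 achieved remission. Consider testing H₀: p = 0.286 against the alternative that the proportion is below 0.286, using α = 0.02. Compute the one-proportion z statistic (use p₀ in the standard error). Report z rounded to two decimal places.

z = 2.34

p̂ = 263/814 ≈ 0.32310.
Standard error under H₀: √(0.286×0.714/814) = 0.01584.
z = (0.32310 − 0.286)/0.01584 = 0.03710/0.01584 = 2.34.
p-value = P(Z < 2.342) ≈ 0.9904. With α = 0.02, fail to reject H₀.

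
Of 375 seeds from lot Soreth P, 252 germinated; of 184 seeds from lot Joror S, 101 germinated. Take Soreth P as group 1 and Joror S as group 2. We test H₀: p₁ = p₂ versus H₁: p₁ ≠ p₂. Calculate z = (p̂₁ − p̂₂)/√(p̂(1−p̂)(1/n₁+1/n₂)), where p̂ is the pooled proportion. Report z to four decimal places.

p̂₁ = 252/375 = 0.672000, p̂₂ = 101/184 = 0.548913.
Pooled p̂ = (252+101)/(375+184) = 353/559 = 0.631485.
SE = √(p̂(1−p̂)(1/n₁+1/n₂)) = √(0.631485·0.368515·0.00810145) = √(0.0018853) = 0.043420.
z = (0.672000 − 0.548913)/0.043420 = 0.123087/0.043420 = 2.8348.
Two-sided p-value ≈ 2·Φ(−2.835) = 0.0046.

z = 2.8348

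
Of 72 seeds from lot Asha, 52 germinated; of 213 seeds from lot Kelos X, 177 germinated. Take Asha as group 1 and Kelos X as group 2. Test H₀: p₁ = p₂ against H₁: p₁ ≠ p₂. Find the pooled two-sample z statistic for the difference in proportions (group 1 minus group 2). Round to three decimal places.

p̂₁ = 52/72 ≈ 0.72222, p̂₂ = 177/213 ≈ 0.83099.
Pooled p̂ = (52+177)/(72+213) = 229/285 = 0.80351.
SE = √(p̂(1−p̂)(1/n₁+1/n₂)) = √(0.80351·0.19649·0.0185837) = √(0.00293404) = 0.05417.
z = (0.72222 − 0.83099)/0.05417 = -0.10877/0.05417 = -2.008.
Two-sided p-value ≈ 2·Φ(−2.008) = 0.0446.

z = -2.008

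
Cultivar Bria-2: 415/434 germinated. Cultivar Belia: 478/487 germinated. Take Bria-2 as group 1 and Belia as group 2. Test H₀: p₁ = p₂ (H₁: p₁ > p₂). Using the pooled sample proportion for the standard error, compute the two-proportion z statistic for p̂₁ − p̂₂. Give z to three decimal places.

p̂₁ = 415/434 ≈ 0.956221, p̂₂ = 478/487 ≈ 0.981520.
Pooled p̂ = (415+478)/(434+487) = 893/921 = 0.969598.
SE = √(p̂(1−p̂)(1/n₁+1/n₂)) = √(0.969598·0.030402·0.00435754) = √(0.000128449) = 0.011334.
z = (0.956221 − 0.981520)/0.011334 = -0.025299/0.011334 = -2.232.
p-value = P(Z > -2.232) ≈ 0.9872.

z = -2.232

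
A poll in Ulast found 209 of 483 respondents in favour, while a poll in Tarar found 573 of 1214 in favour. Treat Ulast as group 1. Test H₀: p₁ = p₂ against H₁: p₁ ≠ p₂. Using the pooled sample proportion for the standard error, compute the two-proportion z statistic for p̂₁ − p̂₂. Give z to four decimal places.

p̂₁ = 209/483 ≈ 0.4327122, p̂₂ = 573/1214 ≈ 0.4719934.
Pooled p̂ = (209+573)/(483+1214) = 782/1697 = 0.4608132.
SE = √(p̂(1−p̂)(1/n₁+1/n₂)) = √(0.4608132·0.5391868·0.00289412) = √(0.000719085) = 0.0268158.
z = (0.4327122 − 0.4719934)/0.0268158 = -0.0392812/0.0268158 = -1.4649.
Two-sided p-value ≈ 2·Φ(−1.465) = 0.1430.

z = -1.4649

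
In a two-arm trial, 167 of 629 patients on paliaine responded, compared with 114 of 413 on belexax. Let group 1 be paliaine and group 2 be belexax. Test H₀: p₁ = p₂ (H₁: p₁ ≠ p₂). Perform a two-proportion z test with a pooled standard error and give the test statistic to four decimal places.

p̂₁ = 167/629 = 0.265501, p̂₂ = 114/413 = 0.276029.
Pooled p̂ = (167+114)/(629+413) = 281/1042 = 0.269674.
SE = √(0.19695 × 0.00401113) = 0.028107.
z = (0.265501 − 0.276029)/0.028107 = -0.010528/0.028107 = -0.3746.
Two-sided p-value ≈ 2·Φ(−0.375) = 0.7080.

z = -0.3746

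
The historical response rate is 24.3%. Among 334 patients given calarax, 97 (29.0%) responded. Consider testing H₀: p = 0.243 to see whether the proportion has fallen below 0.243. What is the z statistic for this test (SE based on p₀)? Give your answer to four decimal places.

p̂ = 97/334 ≈ 0.290419.
Under H₀, SE = √(0.243·0.757/334) = √(0.000550751) = 0.023468.
z = (0.290419 − 0.243)/0.023468 = 0.047419/0.023468 = 2.0206.
p-value = P(Z < 2.021) ≈ 0.9783.

z = 2.0206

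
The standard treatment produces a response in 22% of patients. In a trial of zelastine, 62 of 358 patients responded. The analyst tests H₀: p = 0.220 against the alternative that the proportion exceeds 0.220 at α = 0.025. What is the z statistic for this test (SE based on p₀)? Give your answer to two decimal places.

p̂ = 62/358 ≈ 0.1732.
Standard error under H₀: √(0.22×0.78/358) = 0.0219.
z = (0.1732 − 0.22)/0.0219 = -0.0468/0.0219 = -2.14.
p-value = P(Z > -2.138) ≈ 0.9838, so at α = 0.025 we fail to reject H₀.

z = -2.14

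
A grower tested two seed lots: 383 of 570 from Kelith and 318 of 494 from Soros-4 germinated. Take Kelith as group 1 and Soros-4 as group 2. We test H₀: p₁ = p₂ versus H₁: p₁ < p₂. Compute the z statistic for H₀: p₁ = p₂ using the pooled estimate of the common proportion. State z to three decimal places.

z = 0.968

p̂₁ = 383/570 = 0.67193, p̂₂ = 318/494 = 0.64372.
Pooled p̂ = (383+318)/(570+494) = 701/1064 = 0.65883.
SE = √(p̂(1−p̂)(1/n₁+1/n₂)) = √(0.65883·0.34117·0.00377868) = √(0.000849339) = 0.02914.
z = (0.67193 − 0.64372)/0.02914 = 0.02821/0.02914 = 0.968.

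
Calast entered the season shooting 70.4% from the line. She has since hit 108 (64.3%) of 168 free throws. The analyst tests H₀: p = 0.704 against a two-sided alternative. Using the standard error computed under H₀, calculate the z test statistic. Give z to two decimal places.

z = -1.74

p̂ = 108/168 ≈ 0.6429.
Standard error under H₀: √(0.704×0.296/168) = 0.0352.
z = (0.6429 − 0.704)/0.0352 = -0.0611/0.0352 = -1.74.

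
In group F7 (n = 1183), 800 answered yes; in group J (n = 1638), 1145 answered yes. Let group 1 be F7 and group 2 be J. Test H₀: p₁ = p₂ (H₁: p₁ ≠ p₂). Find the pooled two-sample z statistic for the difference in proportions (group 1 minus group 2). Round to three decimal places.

p̂₁ = 800/1183 ≈ 0.67625, p̂₂ = 1145/1638 ≈ 0.69902.
Pooled p̂ = (800+1145)/(1183+1638) = 1945/2821 = 0.68947.
SE = √(p̂(1−p̂)(1/n₁+1/n₂)) = √(0.68947·0.31053·0.00145581) = √(0.000311689) = 0.01765.
z = (0.67625 − 0.69902)/0.01765 = -0.02277/0.01765 = -1.290.

z = -1.290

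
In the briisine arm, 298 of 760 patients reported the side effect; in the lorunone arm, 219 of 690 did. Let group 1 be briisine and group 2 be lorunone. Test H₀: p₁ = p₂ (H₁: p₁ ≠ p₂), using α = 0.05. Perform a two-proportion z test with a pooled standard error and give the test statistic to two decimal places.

p̂₁ = 298/760 = 0.39211, p̂₂ = 219/690 = 0.31739.
Pooled p̂ = (298+219)/(760+690) = 517/1450 = 0.35655.
SE = √(0.229423 × 0.00276506) = 0.02519.
z = (0.39211 − 0.31739)/0.02519 = 0.07472/0.02519 = 2.97.
Two-sided p-value ≈ 2·Φ(−2.966) = 0.0030, so at α = 0.05 we reject H₀.

z = 2.97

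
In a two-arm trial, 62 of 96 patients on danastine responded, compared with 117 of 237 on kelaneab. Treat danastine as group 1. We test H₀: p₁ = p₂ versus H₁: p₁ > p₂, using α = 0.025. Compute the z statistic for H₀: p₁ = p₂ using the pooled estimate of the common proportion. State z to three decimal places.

z = 2.523

p̂₁ = 62/96 ≈ 0.64583, p̂₂ = 117/237 ≈ 0.49367.
Pooled p̂ = (62+117)/(96+237) = 179/333 = 0.53754.
SE = √(p̂(1−p̂)(1/n₁+1/n₂)) = √(0.53754·0.46246·0.0146361) = √(0.0036384) = 0.06032.
z = (0.64583 − 0.49367)/0.06032 = 0.15216/0.06032 = 2.523.
p-value = P(Z > 2.523) ≈ 0.0058, so at α = 0.025 we reject H₀.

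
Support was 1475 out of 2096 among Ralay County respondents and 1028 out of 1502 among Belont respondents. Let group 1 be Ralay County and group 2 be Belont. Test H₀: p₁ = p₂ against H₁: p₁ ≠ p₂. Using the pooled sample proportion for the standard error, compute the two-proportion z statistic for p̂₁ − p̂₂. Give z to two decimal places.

p̂₁ = 1475/2096 ≈ 0.7037, p̂₂ = 1028/1502 ≈ 0.6844.
Pooled p̂ = (1475+1028)/(2096+1502) = 2503/3598 = 0.6957.
SE = √(0.211715 × 0.00114288) = 0.0156.
z = (0.7037 − 0.6844)/0.0156 = 0.0193/0.0156 = 1.24.
Two-sided p-value ≈ 2·Φ(−1.241) = 0.2147.

z = 1.24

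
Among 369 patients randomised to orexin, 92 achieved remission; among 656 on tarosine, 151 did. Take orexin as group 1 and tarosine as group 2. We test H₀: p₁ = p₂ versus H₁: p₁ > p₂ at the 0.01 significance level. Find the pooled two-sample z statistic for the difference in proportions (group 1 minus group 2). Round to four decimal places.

p̂₁ = 92/369 ≈ 0.249322, p̂₂ = 151/656 ≈ 0.230183.
Pooled p̂ = (92+151)/(369+656) = 243/1025 = 0.237073.
SE = √(0.180869 × 0.00423442) = 0.027674.
z = (0.249322 − 0.230183)/0.027674 = 0.019139/0.027674 = 0.6916.
p-value = P(Z > 0.692) ≈ 0.2446, so at α = 0.01 we fail to reject H₀.

z = 0.6916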